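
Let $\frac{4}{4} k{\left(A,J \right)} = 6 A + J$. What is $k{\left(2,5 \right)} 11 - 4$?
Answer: $183$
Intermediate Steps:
$k{\left(A,J \right)} = J + 6 A$ ($k{\left(A,J \right)} = 6 A + J = J + 6 A$)
$k{\left(2,5 \right)} 11 - 4 = \left(5 + 6 \cdot 2\right) 11 - 4 = \left(5 + 12\right) 11 - 4 = 17 \cdot 11 - 4 = 187 - 4 = 183$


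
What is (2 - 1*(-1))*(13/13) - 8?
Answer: -5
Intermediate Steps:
(2 - 1*(-1))*(13/13) - 8 = (2 + 1)*(13*(1/13)) - 8 = 3*1 - 8 = 3 - 8 = -5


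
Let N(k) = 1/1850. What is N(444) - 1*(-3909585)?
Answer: 7232732251/1850 ≈ 3.9096e+6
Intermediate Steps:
N(k) = 1/1850
N(444) - 1*(-3909585) = 1/1850 - 1*(-3909585) = 1/1850 + 3909585 = 7232732251/1850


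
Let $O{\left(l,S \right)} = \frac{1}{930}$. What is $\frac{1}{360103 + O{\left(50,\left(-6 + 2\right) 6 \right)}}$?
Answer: $\frac{930}{334895791} \approx 2.777 \cdot 10^{-6}$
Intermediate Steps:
$O{\left(l,S \right)} = \frac{1}{930}$
$\frac{1}{360103 + O{\left(50,\left(-6 + 2\right) 6 \right)}} = \frac{1}{360103 + \frac{1}{930}} = \frac{1}{\frac{334895791}{930}} = \frac{930}{334895791}$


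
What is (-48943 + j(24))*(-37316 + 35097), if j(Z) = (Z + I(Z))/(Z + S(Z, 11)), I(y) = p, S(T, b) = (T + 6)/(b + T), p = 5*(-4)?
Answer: 9448561913/87 ≈ 1.0860e+8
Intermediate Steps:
p = -20
S(T, b) = (6 + T)/(T + b)
I(y) = -20
j(Z) = (-20 + Z)/(Z + (6 + Z)/(11 + Z)) (j(Z) = (Z - 20)/(Z + (6 + Z)/(Z + 11)) = (-20 + Z)/(Z + (6 + Z)/(11 + Z)))
(-48943 + j(24))*(-37316 + 35097) = (-48943 + (-20 + 24)*(11 + 24)/(6 + 24 + 24*(11 + 24)))*(-37316 + 35097) = (-48943 + 4*35/(6 + 24 + 24*35))*(-2219) = (-48943 + 4*35/(6 + 24 + 840))*(-2219) = (-48943 + 4*35/870)*(-2219) = (-48943 + (1/870)*4*35)*(-2219) = (-48943 + 14/87)*(-2219) = -4258027/87*(-2219) = 9448561913/87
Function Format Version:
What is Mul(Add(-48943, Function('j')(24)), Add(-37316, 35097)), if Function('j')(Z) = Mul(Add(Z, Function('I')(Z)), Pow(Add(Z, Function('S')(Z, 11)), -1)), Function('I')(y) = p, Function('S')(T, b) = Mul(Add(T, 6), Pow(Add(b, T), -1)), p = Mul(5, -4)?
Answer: Rational(9448561913, 87) ≈ 1.0860e+8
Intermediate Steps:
p = -20
Function('S')(T, b) = Mul(Pow(Add(T, b), -1), Add(6, T)) (Function('S')(T, b) = Mul(Add(6, T), Pow(Add(T, b), -1)) = Mul(Pow(Add(T, b), -1), Add(6, T)))
Function('I')(y) = -20
Function('j')(Z) = Mul(Pow(Add(Z, Mul(Pow(Add(11, Z), -1), Add(6, Z))), -1), Add(-20, Z)) (Function('j')(Z) = Mul(Add(Z, -20), Pow(Add(Z, Mul(Pow(Add(Z, 11), -1), Add(6, Z))), -1)) = Mul(Add(-20, Z), Pow(Add(Z, Mul(Pow(Add(11, Z), -1), Add(6, Z))), -1)) = Mul(Pow(Add(Z, Mul(Pow(Add(11, Z), -1), Add(6, Z))), -1), Add(-20, Z)))
Mul(Add(-48943, Function('j')(24)), Add(-37316, 35097)) = Mul(Add(-48943, Mul(Pow(Add(6, 24, Mul(24, Add(11, 24))), -1), Add(-20, 24), Add(11, 24))), Add(-37316, 35097)) = Mul(Add(-48943, Mul(Pow(Add(6, 24, Mul(24, 35)), -1), 4, 35)), -2219) = Mul(Add(-48943, Mul(Pow(Add(6, 24, 840), -1), 4, 35)), -2219) = Mul(Add(-48943, Mul(Pow(870, -1), 4, 35)), -2219) = Mul(Add(-48943, Mul(Rational(1, 870), 4, 35)), -2219) = Mul(Add(-48943, Rational(14, 87)), -2219) = Mul(Rational(-4258027, 87), -2219) = Rational(9448561913, 87)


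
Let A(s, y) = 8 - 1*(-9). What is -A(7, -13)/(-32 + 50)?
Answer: -17/18 ≈ -0.94444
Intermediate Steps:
A(s, y) = 17 (A(s, y) = 8 + 9 = 17)
-A(7, -13)/(-32 + 50) = -17/(-32 + 50) = -17/18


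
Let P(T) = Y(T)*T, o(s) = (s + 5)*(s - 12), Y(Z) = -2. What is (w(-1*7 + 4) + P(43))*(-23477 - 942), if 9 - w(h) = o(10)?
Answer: 1147693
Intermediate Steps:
o(s) = (-12 + s)*(5 + s) (o(s) = (5 + s)*(-12 + s) = (-12 + s)*(5 + s))
P(T) = -2*T
w(h) = 39 (w(h) = 9 - (-60 + 10² - 7*10) = 9 - (-60 + 100 - 70) = 9 - 1*(-30) = 9 + 30 = 39)
(w(-1*7 + 4) + P(43))*(-23477 - 942) = (39 - 2*43)*(-23477 - 942) = (39 - 86)*(-24419) = -47*(-24419) = 1147693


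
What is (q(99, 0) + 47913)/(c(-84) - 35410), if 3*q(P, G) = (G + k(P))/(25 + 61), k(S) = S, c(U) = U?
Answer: -4120551/3052484 ≈ -1.3499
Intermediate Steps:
q(P, G) = G/258 + P/258 (q(P, G) = ((G + P)/(25 + 61))/3 = ((G + P)/86)/3 = ((G + P)*(1/86))/3 = (G/86 + P/86)/3 = G/258 + P/258)
(q(99, 0) + 47913)/(c(-84) - 35410) = (((1/258)*0 + (1/258)*99) + 47913)/(-84 - 35410) = ((0 + 33/86) + 47913)/(-35494) = (33/86 + 47913)*(-1/35494) = (4120551/86)*(-1/35494) = -4120551/3052484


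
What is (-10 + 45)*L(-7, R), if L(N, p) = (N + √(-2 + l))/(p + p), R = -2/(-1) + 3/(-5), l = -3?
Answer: -175/2 + 25*I*√5/2 ≈ -87.5 + 27.951*I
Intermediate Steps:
R = 7/5 (R = -2*(-1) + 3*(-⅕) = 2 - ⅗ = 7/5 ≈ 1.4000)
L(N, p) = (N + I*√5)/(2*p) (L(N, p) = (N + √(-2 - 3))/(p + p) = (N + √(-5))/((2*p)) = (N + I*√5)*(1/(2*p)) = (N + I*√5)/(2*p))
(-10 + 45)*L(-7, R) = (-10 + 45)*((-7 + I*√5)/(2*(7/5))) = 35*((½)*(5/7)*(-7 + I*√5)) = 35*(-5/2 + 5*I*√5/14) = -175/2 + 25*I*√5/2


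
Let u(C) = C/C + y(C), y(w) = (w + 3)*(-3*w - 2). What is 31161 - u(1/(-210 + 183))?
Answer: 7573240/243 ≈ 31166.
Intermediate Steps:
y(w) = (-2 - 3*w)*(3 + w) (y(w) = (3 + w)*(-2 - 3*w) = (-2 - 3*w)*(3 + w))
u(C) = -5 - 11*C - 3*C**2 (u(C) = C/C + (-6 - 11*C - 3*C**2) = 1 + (-6 - 11*C - 3*C**2) = -5 - 11*C - 3*C**2)
31161 - u(1/(-210 + 183)) = 31161 - (-5 - 11/(-210 + 183) - 3/(-210 + 183)**2) = 31161 - (-5 - 11/(-27) - 3*(1/(-27))**2) = 31161 - (-5 - 11*(-1/27) - 3*(-1/27)**2) = 31161 - (-5 + 11/27 - 3*1/729) = 31161 - (-5 + 11/27 - 1/243) = 31161 - 1*(-1117/243) = 31161 + 1117/243 = 7573240/243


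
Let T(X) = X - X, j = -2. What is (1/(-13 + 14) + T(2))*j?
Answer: -2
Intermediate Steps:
T(X) = 0
(1/(-13 + 14) + T(2))*j = (1/(-13 + 14) + 0)*(-2) = (1/1 + 0)*(-2) = (1 + 0)*(-2) = 1*(-2) = -2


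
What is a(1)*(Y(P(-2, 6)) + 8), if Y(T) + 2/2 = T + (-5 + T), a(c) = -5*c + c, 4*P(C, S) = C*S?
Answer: 16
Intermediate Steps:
P(C, S) = C*S/4 (P(C, S) = (C*S)/4 = C*S/4)
a(c) = -4*c
Y(T) = -6 + 2*T (Y(T) = -1 + (T + (-5 + T)) = -1 + (-5 + 2*T) = -6 + 2*T)
a(1)*(Y(P(-2, 6)) + 8) = (-4*1)*((-6 + 2*((¼)*(-2)*6)) + 8) = -4*((-6 + 2*(-3)) + 8) = -4*((-6 - 6) + 8) = -4*(-12 + 8) = -4*(-4) = 16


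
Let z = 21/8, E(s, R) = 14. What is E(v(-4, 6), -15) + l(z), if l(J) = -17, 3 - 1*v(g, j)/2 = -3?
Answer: -3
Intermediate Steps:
v(g, j) = 12 (v(g, j) = 6 - 2*(-3) = 6 + 6 = 12)
z = 21/8 (z = 21*(⅛) = 21/8 ≈ 2.6250)
E(v(-4, 6), -15) + l(z) = 14 - 17 = -3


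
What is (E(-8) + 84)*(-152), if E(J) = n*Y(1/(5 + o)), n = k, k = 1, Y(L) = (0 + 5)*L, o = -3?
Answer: -13148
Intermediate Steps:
Y(L) = 5*L
n = 1
E(J) = 5/2 (E(J) = 1*(5/(5 - 3)) = 1*(5/2) = 5/2)
(E(-8) + 84)*(-152) = (5/2 + 84)*(-152) = (173/2)*(-152) = -13148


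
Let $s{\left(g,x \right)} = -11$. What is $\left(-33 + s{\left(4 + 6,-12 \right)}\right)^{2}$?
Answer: $1936$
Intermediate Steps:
$\left(-33 + s{\left(4 + 6,-12 \right)}\right)^{2} = \left(-33 - 11\right)^{2} = \left(-44\right)^{2} = 1936$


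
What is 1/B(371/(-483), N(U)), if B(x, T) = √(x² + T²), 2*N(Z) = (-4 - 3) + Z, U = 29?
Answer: 69*√578890/578890 ≈ 0.090688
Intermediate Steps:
N(Z) = -7/2 + Z/2 (N(Z) = ((-4 - 3) + Z)/2 = (-7 + Z)/2 = -7/2 + Z/2)
B(x, T) = √(T² + x²)
1/B(371/(-483), N(U)) = 1/(√((-7/2 + (½)*29)² + (371/(-483))²)) = 1/(√((-7/2 + 29/2)² + (371*(-1/483))²)) = 1/(√(11² + (-53/69)²)) = 1/(√(121 + 2809/4761)) = 1/(√(578890/4761)) = 1/(√578890/69) = 69*√578890/578890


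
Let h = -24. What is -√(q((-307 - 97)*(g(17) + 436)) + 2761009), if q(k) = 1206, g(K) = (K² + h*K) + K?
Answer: -√2762215 ≈ -1662.0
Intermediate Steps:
g(K) = K² - 23*K (g(K) = (K² - 24*K) + K = K² - 23*K)
-√(q((-307 - 97)*(g(17) + 436)) + 2761009) = -√(1206 + 2761009) = -√2762215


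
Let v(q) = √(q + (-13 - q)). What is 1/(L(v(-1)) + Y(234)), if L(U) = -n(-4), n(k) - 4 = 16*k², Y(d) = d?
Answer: -1/26 ≈ -0.038462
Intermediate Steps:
n(k) = 4 + 16*k²
v(q) = I*√13 (v(q) = √(-13) = I*√13)
L(U) = -260 (L(U) = -(4 + 16*(-4)²) = -(4 + 16*16) = -(4 + 256) = -1*260 = -260)
1/(L(v(-1)) + Y(234)) = 1/(-260 + 234) = 1/(-26) = -1/26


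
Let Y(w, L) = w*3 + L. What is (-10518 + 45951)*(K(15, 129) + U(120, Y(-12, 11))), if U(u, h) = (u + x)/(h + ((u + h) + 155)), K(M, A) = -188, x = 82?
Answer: -165739826/25 ≈ -6.6296e+6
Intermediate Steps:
Y(w, L) = L + 3*w (Y(w, L) = 3*w + L = L + 3*w)
U(u, h) = (82 + u)/(155 + u + 2*h) (U(u, h) = (u + 82)/(h + ((u + h) + 155)) = (82 + u)/(h + ((h + u) + 155)) = (82 + u)/(h + (155 + h + u)) = (82 + u)/(155 + u + 2*h))
(-10518 + 45951)*(K(15, 129) + U(120, Y(-12, 11))) = (-10518 + 45951)*(-188 + (82 + 120)/(155 + 120 + 2*(11 + 3*(-12)))) = 35433*(-188 + 202/(155 + 120 + 2*(11 - 36))) = 35433*(-188 + 202/(155 + 120 + 2*(-25))) = 35433*(-188 + 202/(155 + 120 - 50)) = 35433*(-188 + 202/225) = 35433*(-42098/225) = -165739826/25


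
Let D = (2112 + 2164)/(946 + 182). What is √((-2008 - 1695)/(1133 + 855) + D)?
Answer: √772939299/20022 ≈ 1.3886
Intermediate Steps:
D = 1069/282 (D = 4276/1128 = 4276*(1/1128) = 1069/282 ≈ 3.7908)
√((-2008 - 1695)/(1133 + 855) + D) = √((-2008 - 1695)/(1133 + 855) + 1069/282) = √(-3703/1988 + 1069/282) = √(-3703*1/1988 + 1069/282) = √(-529/284 + 1069/282) = √(77209/40044) = √772939299/20022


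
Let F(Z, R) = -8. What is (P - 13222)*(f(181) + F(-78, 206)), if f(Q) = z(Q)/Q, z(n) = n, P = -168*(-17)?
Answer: 72562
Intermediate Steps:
P = 2856
f(Q) = 1 (f(Q) = Q/Q = 1)
(P - 13222)*(f(181) + F(-78, 206)) = (2856 - 13222)*(1 - 8) = -10366*(-7) = 72562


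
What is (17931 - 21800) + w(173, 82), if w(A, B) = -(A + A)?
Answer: -4215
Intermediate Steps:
w(A, B) = -2*A
(17931 - 21800) + w(173, 82) = (17931 - 21800) - 2*173 = -3869 - 346 = -4215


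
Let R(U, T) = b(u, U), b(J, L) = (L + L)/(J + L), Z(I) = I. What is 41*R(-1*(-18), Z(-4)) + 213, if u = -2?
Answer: 1221/4 ≈ 305.25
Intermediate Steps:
b(J, L) = 2*L/(J + L) (b(J, L) = (2*L)/(J + L) = 2*L/(J + L))
R(U, T) = 2*U/(-2 + U)
41*R(-1*(-18), Z(-4)) + 213 = 41*(2*(-1*(-18))/(-2 - 1*(-18))) + 213 = 41*(2*18/(-2 + 18)) + 213 = 41*(2*18/16) + 213 = 41*(2*18*(1/16)) + 213 = 41*(9/4) + 213 = 369/4 + 213 = 1221/4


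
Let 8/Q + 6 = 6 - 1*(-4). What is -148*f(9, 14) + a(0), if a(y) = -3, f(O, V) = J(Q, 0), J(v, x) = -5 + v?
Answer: 441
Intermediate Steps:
Q = 2 (Q = 8/(-6 + (6 - 1*(-4))) = 8/(-6 + (6 + 4)) = 8/(-6 + 10) = 8/4 = 8*(¼) = 2)
f(O, V) = -3 (f(O, V) = -5 + 2 = -3)
-148*f(9, 14) + a(0) = -148*(-3) - 3 = 444 - 3 = 441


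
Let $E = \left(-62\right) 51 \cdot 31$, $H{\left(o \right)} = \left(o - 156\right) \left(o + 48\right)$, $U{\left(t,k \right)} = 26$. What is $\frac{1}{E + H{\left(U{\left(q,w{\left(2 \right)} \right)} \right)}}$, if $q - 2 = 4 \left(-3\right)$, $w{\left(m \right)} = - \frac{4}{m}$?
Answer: $- \frac{1}{107642} \approx -9.2901 \cdot 10^{-6}$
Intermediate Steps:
$q = -10$ ($q = 2 + 4 \left(-3\right) = 2 - 12 = -10$)
$H{\left(o \right)} = \left(-156 + o\right) \left(48 + o\right)$
$E = -98022$ ($E = \left(-3162\right) 31 = -98022$)
$\frac{1}{E + H{\left(U{\left(q,w{\left(2 \right)} \right)} \right)}} = \frac{1}{-98022 - \left(10296 - 676\right)} = \frac{1}{-98022 - 9620} = \frac{1}{-107642} = - \frac{1}{107642}$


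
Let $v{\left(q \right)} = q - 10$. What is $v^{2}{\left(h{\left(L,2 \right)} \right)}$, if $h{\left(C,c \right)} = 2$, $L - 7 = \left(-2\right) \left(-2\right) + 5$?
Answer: $64$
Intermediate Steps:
$L = 16$ ($L = 7 + \left(\left(-2\right) \left(-2\right) + 5\right) = 7 + \left(4 + 5\right) = 7 + 9 = 16$)
$v{\left(q \right)} = -10 + q$
$v^{2}{\left(h{\left(L,2 \right)} \right)} = \left(-10 + 2\right)^{2} = \left(-8\right)^{2} = 64$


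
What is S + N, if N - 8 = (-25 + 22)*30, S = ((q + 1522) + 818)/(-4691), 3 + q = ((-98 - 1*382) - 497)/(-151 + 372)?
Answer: -85525802/1036711 ≈ -82.497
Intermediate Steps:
q = -1640/221 (q = -3 + ((-98 - 1*382) - 497)/(-151 + 372) = -3 + ((-98 - 382) - 497)/221 = -3 + (-480 - 497)*(1/221) = -3 - 977*1/221 = -3 - 977/221 = -1640/221 ≈ -7.4208)
S = -515500/1036711 (S = ((-1640/221 + 1522) + 818)/(-4691) = (334722/221 + 818)*(-1/4691) = (515500/221)*(-1/4691) = -515500/1036711 ≈ -0.49725)
N = -82 (N = 8 + (-25 + 22)*30 = 8 - 3*30 = 8 - 90 = -82)
S + N = -515500/1036711 - 82 = -85525802/1036711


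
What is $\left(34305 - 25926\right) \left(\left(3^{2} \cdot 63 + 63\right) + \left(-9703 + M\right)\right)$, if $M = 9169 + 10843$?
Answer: $91657881$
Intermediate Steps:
$M = 20012$
$\left(34305 - 25926\right) \left(\left(3^{2} \cdot 63 + 63\right) + \left(-9703 + M\right)\right) = \left(34305 - 25926\right) \left(\left(3^{2} \cdot 63 + 63\right) + \left(-9703 + 20012\right)\right) = 8379 \left(\left(9 \cdot 63 + 63\right) + 10309\right) = 8379 \left(\left(567 + 63\right) + 10309\right) = 8379 \left(630 + 10309\right) = 8379 \cdot 10939 = 91657881$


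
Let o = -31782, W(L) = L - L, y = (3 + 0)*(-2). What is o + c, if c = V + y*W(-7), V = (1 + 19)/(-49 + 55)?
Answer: -95336/3 ≈ -31779.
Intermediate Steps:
y = -6 (y = 3*(-2) = -6)
V = 10/3 (V = 20/6 = 20*(1/6) = 10/3 ≈ 3.3333)
W(L) = 0
c = 10/3 (c = 10/3 - 6*0 = 10/3 + 0 = 10/3 ≈ 3.3333)
o + c = -31782 + 10/3 = -95336/3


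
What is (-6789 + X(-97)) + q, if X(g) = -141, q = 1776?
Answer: -5154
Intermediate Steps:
(-6789 + X(-97)) + q = (-6789 - 141) + 1776 = -6930 + 1776 = -5154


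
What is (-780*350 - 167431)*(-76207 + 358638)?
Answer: -124391367761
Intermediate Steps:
(-780*350 - 167431)*(-76207 + 358638) = (-273000 - 167431)*282431 = -440431*282431 = -124391367761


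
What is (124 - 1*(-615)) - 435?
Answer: 304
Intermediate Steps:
(124 - 1*(-615)) - 435 = (124 + 615) - 435 = 739 - 435 = 304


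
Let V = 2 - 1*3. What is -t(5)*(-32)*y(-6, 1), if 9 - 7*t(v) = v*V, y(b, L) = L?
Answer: 64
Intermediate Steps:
V = -1 (V = 2 - 3 = -1)
t(v) = 9/7 + v/7 (t(v) = 9/7 - v*(-1)/7 = 9/7 - (-1)*v/7 = 9/7 + v/7)
-t(5)*(-32)*y(-6, 1) = -(9/7 + (⅐)*5)*(-32) = -(9/7 + 5/7)*(-32) = -2*(-32) = -(-64) = -1*(-64) = 64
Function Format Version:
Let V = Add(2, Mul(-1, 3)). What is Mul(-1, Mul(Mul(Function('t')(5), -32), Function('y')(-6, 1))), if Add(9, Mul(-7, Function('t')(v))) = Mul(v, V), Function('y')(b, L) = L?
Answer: 64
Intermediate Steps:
V = -1 (V = Add(2, -3) = -1)
Function('t')(v) = Add(Rational(9, 7), Mul(Rational(1, 7), v)) (Function('t')(v) = Add(Rational(9, 7), Mul(Rational(-1, 7), Mul(v, -1))) = Add(Rational(9, 7), Mul(Rational(-1, 7), Mul(-1, v))) = Add(Rational(9, 7), Mul(Rational(1, 7), v)))
Mul(-1, Mul(Mul(Function('t')(5), -32), Function('y')(-6, 1))) = Mul(-1, Mul(Mul(Add(Rational(9, 7), Mul(Rational(1, 7), 5)), -32), 1)) = Mul(-1, Mul(Mul(Add(Rational(9, 7), Rational(5, 7)), -32), 1)) = Mul(-1, Mul(Mul(2, -32), 1)) = Mul(-1, Mul(-64, 1)) = Mul(-1, -64) = 64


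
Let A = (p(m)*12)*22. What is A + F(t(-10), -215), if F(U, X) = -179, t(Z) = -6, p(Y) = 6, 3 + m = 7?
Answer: 1405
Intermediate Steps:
m = 4 (m = -3 + 7 = 4)
A = 1584 (A = (6*12)*22 = 72*22 = 1584)
A + F(t(-10), -215) = 1584 - 179 = 1405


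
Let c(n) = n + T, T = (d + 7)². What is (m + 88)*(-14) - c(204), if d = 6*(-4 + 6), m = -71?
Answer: -803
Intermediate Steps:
d = 12 (d = 6*2 = 12)
T = 361 (T = (12 + 7)² = 19² = 361)
c(n) = 361 + n (c(n) = n + 361 = 361 + n)
(m + 88)*(-14) - c(204) = (-71 + 88)*(-14) - (361 + 204) = 17*(-14) - 1*565 = -238 - 565 = -803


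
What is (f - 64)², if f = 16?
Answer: 2304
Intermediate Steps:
(f - 64)² = (16 - 64)² = (-48)² = 2304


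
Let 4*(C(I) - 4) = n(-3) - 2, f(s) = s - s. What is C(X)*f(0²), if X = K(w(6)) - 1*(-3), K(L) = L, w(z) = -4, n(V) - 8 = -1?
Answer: 0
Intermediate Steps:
n(V) = 7 (n(V) = 8 - 1 = 7)
f(s) = 0
X = -1 (X = -4 - 1*(-3) = -4 + 3 = -1)
C(I) = 21/4 (C(I) = 4 + (7 - 2)/4 = 4 + (¼)*5 = 4 + 5/4 = 21/4)
C(X)*f(0²) = (21/4)*0 = 0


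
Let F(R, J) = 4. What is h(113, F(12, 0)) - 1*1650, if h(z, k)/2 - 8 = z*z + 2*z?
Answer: 24356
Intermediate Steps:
h(z, k) = 16 + 2*z² + 4*z (h(z, k) = 16 + 2*(z*z + 2*z) = 16 + 2*(z² + 2*z) = 16 + (2*z² + 4*z) = 16 + 2*z² + 4*z)
h(113, F(12, 0)) - 1*1650 = (16 + 2*113² + 4*113) - 1*1650 = (16 + 2*12769 + 452) - 1650 = (16 + 25538 + 452) - 1650 = 26006 - 1650 = 24356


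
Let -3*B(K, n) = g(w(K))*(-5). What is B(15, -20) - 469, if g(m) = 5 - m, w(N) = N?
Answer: -1457/3 ≈ -485.67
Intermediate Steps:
B(K, n) = 25/3 - 5*K/3 (B(K, n) = -(5 - K)*(-5)/3 = -(-25 + 5*K)/3 = 25/3 - 5*K/3)
B(15, -20) - 469 = (25/3 - 5/3*15) - 469 = (25/3 - 25) - 469 = -50/3 - 469 = -1457/3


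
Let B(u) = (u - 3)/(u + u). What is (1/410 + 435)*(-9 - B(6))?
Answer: -6598987/1640 ≈ -4023.8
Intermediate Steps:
B(u) = (-3 + u)/(2*u) (B(u) = (-3 + u)/((2*u)) = (-3 + u)*(1/(2*u)) = (-3 + u)/(2*u))
(1/410 + 435)*(-9 - B(6)) = (1/410 + 435)*(-9 - (-3 + 6)/(2*6)) = (1/410 + 435)*(-9 - 3/(2*6)) = 178351*(-9 - 1*¼)/410 = 178351*(-9 - ¼)/410 = (178351/410)*(-37/4) = -6598987/1640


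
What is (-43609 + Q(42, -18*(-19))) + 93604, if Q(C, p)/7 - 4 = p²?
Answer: 868771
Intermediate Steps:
Q(C, p) = 28 + 7*p²
(-43609 + Q(42, -18*(-19))) + 93604 = (-43609 + (28 + 7*(-18*(-19))²)) + 93604 = (-43609 + (28 + 7*342²)) + 93604 = (-43609 + (28 + 7*116964)) + 93604 = (-43609 + (28 + 818748)) + 93604 = (-43609 + 818776) + 93604 = 775167 + 93604 = 868771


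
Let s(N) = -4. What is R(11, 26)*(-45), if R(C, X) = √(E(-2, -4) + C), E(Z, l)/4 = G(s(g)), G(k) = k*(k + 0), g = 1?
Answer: -225*√3 ≈ -389.71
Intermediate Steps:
G(k) = k² (G(k) = k*k = k²)
E(Z, l) = 64 (E(Z, l) = 4*(-4)² = 4*16 = 64)
R(C, X) = √(64 + C)
R(11, 26)*(-45) = √(64 + 11)*(-45) = √75*(-45) = (5*√3)*(-45) = -225*√3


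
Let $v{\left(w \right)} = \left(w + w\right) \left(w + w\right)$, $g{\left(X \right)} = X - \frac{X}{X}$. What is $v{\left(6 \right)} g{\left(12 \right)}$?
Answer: $1584$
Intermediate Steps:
$g{\left(X \right)} = -1 + X$ ($g{\left(X \right)} = X - 1 = -1 + X$)
$v{\left(w \right)} = 4 w^{2}$ ($v{\left(w \right)} = 2 w 2 w = 4 w^{2}$)
$v{\left(6 \right)} g{\left(12 \right)} = 4 \cdot 6^{2} \left(-1 + 12\right) = 4 \cdot 36 \cdot 11 = 144 \cdot 11 = 1584$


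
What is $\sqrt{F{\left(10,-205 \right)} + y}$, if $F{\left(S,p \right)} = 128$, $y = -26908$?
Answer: $2 i \sqrt{6695} \approx 163.65 i$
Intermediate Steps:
$\sqrt{F{\left(10,-205 \right)} + y} = \sqrt{128 - 26908} = \sqrt{-26780} = 2 i \sqrt{6695}$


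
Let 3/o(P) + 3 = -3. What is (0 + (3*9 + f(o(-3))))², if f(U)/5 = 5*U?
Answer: 841/4 ≈ 210.25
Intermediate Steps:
o(P) = -½ (o(P) = 3/(-3 - 3) = 3/(-6) = 3*(-⅙) = -½)
f(U) = 25*U (f(U) = 5*(5*U) = 25*U)
(0 + (3*9 + f(o(-3))))² = (0 + (3*9 + 25*(-½)))² = (0 + (27 - 25/2))² = (0 + 29/2)² = (29/2)² = 841/4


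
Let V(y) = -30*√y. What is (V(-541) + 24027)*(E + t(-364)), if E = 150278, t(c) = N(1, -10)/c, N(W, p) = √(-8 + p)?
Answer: 3*(8009 - 10*I*√541)*(54701192 - 3*I*√2)/364 ≈ 3.6107e+9 - 1.0486e+8*I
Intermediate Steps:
t(c) = 3*I*√2/c (t(c) = √(-8 - 10)/c = √(-18)/c = (3*I*√2)/c = 3*I*√2/c)
(V(-541) + 24027)*(E + t(-364)) = (-30*I*√541 + 24027)*(150278 + 3*I*√2/(-364)) = (-30*I*√541 + 24027)*(150278 + 3*I*√2*(-1/364)) = (-30*I*√541 + 24027)*(150278 - 3*I*√2/364) = (24027 - 30*I*√541)*(150278 - 3*I*√2/364)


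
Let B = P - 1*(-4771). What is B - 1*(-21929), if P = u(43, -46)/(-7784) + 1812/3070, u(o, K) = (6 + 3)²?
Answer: 319030275969/11948440 ≈ 26701.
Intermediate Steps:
u(o, K) = 81 (u(o, K) = 9² = 81)
P = 6927969/11948440 (P = 81/(-7784) + 1812/3070 = 81*(-1/7784) + 1812*(1/3070) = -81/7784 + 906/1535 = 6927969/11948440 ≈ 0.57982)
B = 57012935209/11948440 (B = 6927969/11948440 - 1*(-4771) = 6927969/11948440 + 4771 = 57012935209/11948440 ≈ 4771.6)
B - 1*(-21929) = 57012935209/11948440 - 1*(-21929) = 57012935209/11948440 + 21929 = 319030275969/11948440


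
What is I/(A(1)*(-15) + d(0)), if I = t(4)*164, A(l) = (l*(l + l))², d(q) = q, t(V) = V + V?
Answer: -328/15 ≈ -21.867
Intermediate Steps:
t(V) = 2*V
A(l) = 4*l⁴ (A(l) = (l*(2*l))² = (2*l²)² = 4*l⁴)
I = 1312 (I = (2*4)*164 = 8*164 = 1312)
I/(A(1)*(-15) + d(0)) = 1312/((4*1⁴)*(-15) + 0) = 1312/((4*1)*(-15) + 0) = 1312/(4*(-15) + 0) = 1312/(-60 + 0) = 1312/(-60) = 1312*(-1/60) = -328/15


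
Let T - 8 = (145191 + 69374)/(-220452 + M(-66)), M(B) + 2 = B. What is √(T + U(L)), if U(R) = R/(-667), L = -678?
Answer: √1740173262211870/14708684 ≈ 2.8361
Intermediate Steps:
M(B) = -2 + B
T = 309919/44104 (T = 8 + (145191 + 69374)/(-220452 + (-2 - 66)) = 8 + 214565/(-220452 - 68) = 8 + 214565/(-220520) = 8 + 214565*(-1/220520) = 8 - 42913/44104 = 309919/44104 ≈ 7.0270)
U(R) = -R/667 (U(R) = R*(-1/667) = -R/667)
√(T + U(L)) = √(309919/44104 - 1/667*(-678)) = √(309919/44104 + 678/667) = √(236618485/29417368) = √1740173262211870/14708684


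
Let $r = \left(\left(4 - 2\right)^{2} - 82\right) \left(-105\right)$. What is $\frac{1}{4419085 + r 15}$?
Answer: $\frac{1}{4541935} \approx 2.2017 \cdot 10^{-7}$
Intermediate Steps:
$r = 8190$ ($r = \left(2^{2} - 82\right) \left(-105\right) = \left(4 - 82\right) \left(-105\right) = \left(-78\right) \left(-105\right) = 8190$)
$\frac{1}{4419085 + r 15} = \frac{1}{4419085 + 8190 \cdot 15} = \frac{1}{4419085 + 122850} = \frac{1}{4541935}$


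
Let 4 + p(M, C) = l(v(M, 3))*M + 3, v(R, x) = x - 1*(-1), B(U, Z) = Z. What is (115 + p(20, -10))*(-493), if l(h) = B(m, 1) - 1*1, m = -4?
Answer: -56202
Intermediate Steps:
v(R, x) = 1 + x (v(R, x) = x + 1 = 1 + x)
l(h) = 0 (l(h) = 1 - 1*1 = 1 - 1 = 0)
p(M, C) = -1 (p(M, C) = -4 + (0*M + 3) = -4 + (0 + 3) = -4 + 3 = -1)
(115 + p(20, -10))*(-493) = (115 - 1)*(-493) = 114*(-493) = -56202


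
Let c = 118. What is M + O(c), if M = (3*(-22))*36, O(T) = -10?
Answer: -2386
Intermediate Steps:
M = -2376 (M = -66*36 = -2376)
M + O(c) = -2376 - 10 = -2386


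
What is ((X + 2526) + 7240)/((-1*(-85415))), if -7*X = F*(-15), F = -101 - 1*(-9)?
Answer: 66982/597905 ≈ 0.11203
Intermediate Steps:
F = -92 (F = -101 + 9 = -92)
X = -1380/7 (X = -(-92)*(-15)/7 = -⅐*1380 = -1380/7 ≈ -197.14)
((X + 2526) + 7240)/((-1*(-85415))) = ((-1380/7 + 2526) + 7240)/((-1*(-85415))) = (16302/7 + 7240)/85415 = (66982/7)*(1/85415) = 66982/597905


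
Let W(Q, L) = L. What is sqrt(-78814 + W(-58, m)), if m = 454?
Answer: 2*I*sqrt(19590) ≈ 279.93*I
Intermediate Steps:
sqrt(-78814 + W(-58, m)) = sqrt(-78814 + 454) = sqrt(-78360) = 2*I*sqrt(19590)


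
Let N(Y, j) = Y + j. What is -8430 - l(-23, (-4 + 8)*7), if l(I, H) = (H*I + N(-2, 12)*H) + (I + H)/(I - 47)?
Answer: -112923/14 ≈ -8065.9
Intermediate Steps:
l(I, H) = 10*H + H*I + (H + I)/(-47 + I) (l(I, H) = (H*I + (-2 + 12)*H) + (I + H)/(I - 47) = (H*I + 10*H) + (H + I)/(-47 + I) = (10*H + H*I) + (H + I)/(-47 + I) = 10*H + H*I + (H + I)/(-47 + I))
-8430 - l(-23, (-4 + 8)*7) = -8430 - (-23 - 469*(-4 + 8)*7 + ((-4 + 8)*7)*(-23)**2 - 37*(-4 + 8)*7*(-23))/(-47 - 23) = -8430 - (-23 - 1876*7 + (4*7)*529 - 37*4*7*(-23))/(-70) = -8430 - (-1)*(-23 - 469*28 + 28*529 - 37*28*(-23))/70 = -8430 - (-1)*(-23 - 13132 + 14812 + 23828)/70 = -8430 - (-1)*25485/70 = -8430 - 1*(-5097/14) = -8430 + 5097/14 = -112923/14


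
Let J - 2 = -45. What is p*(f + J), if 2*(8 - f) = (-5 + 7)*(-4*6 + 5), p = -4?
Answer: 64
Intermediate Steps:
J = -43 (J = 2 - 45 = -43)
f = 27 (f = 8 - (-5 + 7)*(-4*6 + 5)/2 = 8 - (-24 + 5) = 8 - (-19) = 8 - 1/2*(-38) = 8 + 19 = 27)
p*(f + J) = -4*(27 - 43) = -4*(-16) = 64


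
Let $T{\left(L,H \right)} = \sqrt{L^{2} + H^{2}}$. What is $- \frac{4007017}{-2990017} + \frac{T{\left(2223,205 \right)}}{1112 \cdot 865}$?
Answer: $\frac{4007017}{2990017} + \frac{\sqrt{4983754}}{961880} \approx 1.3425$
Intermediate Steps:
$T{\left(L,H \right)} = \sqrt{H^{2} + L^{2}}$
$- \frac{4007017}{-2990017} + \frac{T{\left(2223,205 \right)}}{1112 \cdot 865} = - \frac{4007017}{-2990017} + \frac{\sqrt{205^{2} + 2223^{2}}}{1112 \cdot 865} = \left(-4007017\right) \left(- \frac{1}{2990017}\right) + \frac{\sqrt{42025 + 4941729}}{961880} = \frac{4007017}{2990017} + \sqrt{4983754} \cdot \frac{1}{961880} = \frac{4007017}{2990017} + \frac{\sqrt{4983754}}{961880}$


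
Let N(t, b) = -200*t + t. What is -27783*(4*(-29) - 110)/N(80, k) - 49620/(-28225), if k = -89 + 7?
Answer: -3528672783/8986840 ≈ -392.65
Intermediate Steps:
k = -82
N(t, b) = -199*t
-27783*(4*(-29) - 110)/N(80, k) - 49620/(-28225) = -27783/((-199*80)/(4*(-29) - 110)) - 49620/(-28225) = -27783/((-15920/(-116 - 110))) - 49620*(-1/28225) = -27783/((-15920/(-226))) + 9924/5645 = -27783/((-15920*(-1/226))) + 9924/5645 = -27783/7960/113 + 9924/5645 = -27783*113/7960 + 9924/5645 = -3139479/7960 + 9924/5645 = -3528672783/8986840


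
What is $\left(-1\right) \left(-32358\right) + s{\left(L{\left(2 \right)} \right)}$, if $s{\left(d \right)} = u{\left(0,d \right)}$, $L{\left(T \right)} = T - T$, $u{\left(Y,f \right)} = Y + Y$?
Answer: $32358$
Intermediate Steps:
$u{\left(Y,f \right)} = 2 Y$
$L{\left(T \right)} = 0$
$s{\left(d \right)} = 0$ ($s{\left(d \right)} = 2 \cdot 0 = 0$)
$\left(-1\right) \left(-32358\right) + s{\left(L{\left(2 \right)} \right)} = \left(-1\right) \left(-32358\right) + 0 = 32358 + 0 = 32358$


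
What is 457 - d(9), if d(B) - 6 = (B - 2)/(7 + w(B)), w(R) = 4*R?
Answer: 19386/43 ≈ 450.84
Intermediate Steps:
d(B) = 6 + (-2 + B)/(7 + 4*B) (d(B) = 6 + (B - 2)/(7 + 4*B) = 6 + (-2 + B)/(7 + 4*B))
457 - d(9) = 457 - 5*(8 + 5*9)/(7 + 4*9) = 457 - 5*(8 + 45)/(7 + 36) = 457 - 5*53/43 = 457 - 1*265/43 = 457 - 265/43 = 19386/43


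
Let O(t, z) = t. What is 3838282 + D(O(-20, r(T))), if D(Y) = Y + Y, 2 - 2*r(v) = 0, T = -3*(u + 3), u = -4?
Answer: 3838242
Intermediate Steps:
T = 3 (T = -3*(-4 + 3) = -3*(-1) = 3)
r(v) = 1 (r(v) = 1 - ½*0 = 1 + 0 = 1)
D(Y) = 2*Y
3838282 + D(O(-20, r(T))) = 3838282 + 2*(-20) = 3838282 - 40 = 3838242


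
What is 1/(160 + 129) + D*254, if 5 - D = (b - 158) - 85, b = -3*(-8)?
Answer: 16442945/289 ≈ 56896.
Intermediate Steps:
b = 24
D = 224 (D = 5 - ((24 - 158) - 85) = 5 - (-134 - 85) = 5 - 1*(-219) = 5 + 219 = 224)
1/(160 + 129) + D*254 = 1/(160 + 129) + 224*254 = 1/289 + 56896 = 16442945/289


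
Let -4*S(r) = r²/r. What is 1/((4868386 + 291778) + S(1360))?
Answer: 1/5159824 ≈ 1.9381e-7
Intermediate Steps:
S(r) = -r/4 (S(r) = -r²/(4*r) = -r/4)
1/((4868386 + 291778) + S(1360)) = 1/((4868386 + 291778) - ¼*1360) = 1/(5160164 - 340) = 1/5159824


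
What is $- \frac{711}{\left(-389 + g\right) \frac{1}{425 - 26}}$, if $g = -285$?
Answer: $\frac{283689}{674} \approx 420.9$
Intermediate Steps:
$- \frac{711}{\left(-389 + g\right) \frac{1}{425 - 26}} = - \frac{711}{\left(-389 - 285\right) \frac{1}{425 - 26}} = - \frac{711}{\left(-674\right) \frac{1}{399}} = - \frac{711}{- \frac{674}{399}} = \left(-711\right) \left(- \frac{399}{674}\right) = \frac{283689}{674}$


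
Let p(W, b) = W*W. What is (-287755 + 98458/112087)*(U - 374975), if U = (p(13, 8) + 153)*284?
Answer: 9144737024752629/112087 ≈ 8.1586e+10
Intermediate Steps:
p(W, b) = W²
U = 91448 (U = (13² + 153)*284 = (169 + 153)*284 = 322*284 = 91448)
(-287755 + 98458/112087)*(U - 374975) = (-287755 + 98458/112087)*(91448 - 374975) = (-287755 + 98458*(1/112087))*(-283527) = (-287755 + 98458/112087)*(-283527) = -32253496227/112087*(-283527) = 9144737024752629/112087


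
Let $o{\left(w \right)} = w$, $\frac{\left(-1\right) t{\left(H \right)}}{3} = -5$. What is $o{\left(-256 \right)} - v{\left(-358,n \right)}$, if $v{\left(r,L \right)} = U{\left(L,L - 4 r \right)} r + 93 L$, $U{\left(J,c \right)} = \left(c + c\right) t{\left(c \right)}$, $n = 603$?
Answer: $21799565$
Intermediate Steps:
$t{\left(H \right)} = 15$ ($t{\left(H \right)} = \left(-3\right) \left(-5\right) = 15$)
$U{\left(J,c \right)} = 30 c$ ($U{\left(J,c \right)} = \left(c + c\right) 15 = 2 c 15 = 30 c$)
$v{\left(r,L \right)} = 93 L + r \left(- 120 r + 30 L\right)$ ($v{\left(r,L \right)} = 30 \left(L - 4 r\right) r + 93 L = \left(- 120 r + 30 L\right) r + 93 L = r \left(- 120 r + 30 L\right) + 93 L = 93 L + r \left(- 120 r + 30 L\right)$)
$o{\left(-256 \right)} - v{\left(-358,n \right)} = -256 - \left(93 \cdot 603 + 30 \left(-358\right) \left(603 - -1432\right)\right) = -256 - \left(56079 + 30 \left(-358\right) \left(603 + 1432\right)\right) = -256 - \left(56079 + 30 \left(-358\right) 2035\right) = -256 - \left(56079 - 21855900\right) = -256 - -21799821 = -256 + 21799821 = 21799565$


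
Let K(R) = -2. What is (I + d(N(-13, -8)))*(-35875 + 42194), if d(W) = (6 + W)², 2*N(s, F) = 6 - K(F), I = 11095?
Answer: 70741205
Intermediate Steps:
N(s, F) = 4 (N(s, F) = (6 - 1*(-2))/2 = (6 + 2)/2 = (½)*8 = 4)
(I + d(N(-13, -8)))*(-35875 + 42194) = (11095 + (6 + 4)²)*(-35875 + 42194) = (11095 + 10²)*6319 = (11095 + 100)*6319 = 11195*6319 = 70741205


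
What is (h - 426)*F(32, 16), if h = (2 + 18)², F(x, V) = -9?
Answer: 234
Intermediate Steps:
h = 400 (h = 20² = 400)
(h - 426)*F(32, 16) = (400 - 426)*(-9) = -26*(-9) = 234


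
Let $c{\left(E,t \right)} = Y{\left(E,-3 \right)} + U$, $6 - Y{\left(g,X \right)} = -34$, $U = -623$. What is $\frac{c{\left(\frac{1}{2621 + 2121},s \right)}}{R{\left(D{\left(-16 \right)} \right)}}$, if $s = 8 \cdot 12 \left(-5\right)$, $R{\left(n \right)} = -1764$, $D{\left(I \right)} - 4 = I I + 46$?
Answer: $\frac{583}{1764} \approx 0.3305$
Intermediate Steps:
$D{\left(I \right)} = 50 + I^{2}$ ($D{\left(I \right)} = 4 + \left(I I + 46\right) = 4 + \left(I^{2} + 46\right) = 4 + \left(46 + I^{2}\right) = 50 + I^{2}$)
$Y{\left(g,X \right)} = 40$ ($Y{\left(g,X \right)} = 6 - -34 = 6 + 34 = 40$)
$s = -480$ ($s = 96 \left(-5\right) = -480$)
$c{\left(E,t \right)} = -583$ ($c{\left(E,t \right)} = 40 - 623 = -583$)
$\frac{c{\left(\frac{1}{2621 + 2121},s \right)}}{R{\left(D{\left(-16 \right)} \right)}} = - \frac{583}{-1764} = \left(-583\right) \left(- \frac{1}{1764}\right) = \frac{583}{1764}$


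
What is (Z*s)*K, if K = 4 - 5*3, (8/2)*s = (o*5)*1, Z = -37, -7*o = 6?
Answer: -6105/14 ≈ -436.07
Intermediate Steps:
o = -6/7 (o = -1/7*6 = -6/7 ≈ -0.85714)
s = -15/14 (s = (-6/7*5*1)/4 = (-30/7*1)/4 = (1/4)*(-30/7) = -15/14 ≈ -1.0714)
K = -11 (K = 4 - 15 = -11)
(Z*s)*K = -37*(-15/14)*(-11) = (555/14)*(-11) = -6105/14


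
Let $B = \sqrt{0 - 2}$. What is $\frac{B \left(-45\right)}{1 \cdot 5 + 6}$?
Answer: $- \frac{45 i \sqrt{2}}{11} \approx - 5.7854 i$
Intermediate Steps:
$B = i \sqrt{2}$ ($B = \sqrt{-2} = i \sqrt{2} \approx 1.4142 i$)
$\frac{B \left(-45\right)}{1 \cdot 5 + 6} = \frac{i \sqrt{2} \left(-45\right)}{1 \cdot 5 + 6} = \frac{\left(-45\right) i \sqrt{2}}{5 + 6} = \frac{\left(-45\right) i \sqrt{2}}{11} = - 45 i \sqrt{2} \cdot \frac{1}{11} = - \frac{45 i \sqrt{2}}{11}$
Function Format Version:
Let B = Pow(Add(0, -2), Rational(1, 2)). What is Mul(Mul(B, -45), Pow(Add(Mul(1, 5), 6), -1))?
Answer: Mul(Rational(-45, 11), I, Pow(2, Rational(1, 2))) ≈ Mul(-5.7854, I)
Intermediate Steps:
B = Mul(I, Pow(2, Rational(1, 2))) (B = Pow(-2, Rational(1, 2)) = Mul(I, Pow(2, Rational(1, 2))) ≈ Mul(1.4142, I))
Mul(Mul(B, -45), Pow(Add(Mul(1, 5), 6), -1)) = Mul(Mul(Mul(I, Pow(2, Rational(1, 2))), -45), Pow(Add(Mul(1, 5), 6), -1)) = Mul(Mul(-45, I, Pow(2, Rational(1, 2))), Pow(Add(5, 6), -1)) = Mul(Mul(-45, I, Pow(2, Rational(1, 2))), Pow(11, -1)) = Mul(Mul(-45, I, Pow(2, Rational(1, 2))), Rational(1, 11)) = Mul(Rational(-45, 11), I, Pow(2, Rational(1, 2)))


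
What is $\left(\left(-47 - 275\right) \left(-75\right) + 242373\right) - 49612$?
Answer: $216911$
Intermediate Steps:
$\left(\left(-47 - 275\right) \left(-75\right) + 242373\right) - 49612 = \left(\left(-322\right) \left(-75\right) + 242373\right) - 49612 = \left(24150 + 242373\right) - 49612 = 266523 - 49612 = 216911$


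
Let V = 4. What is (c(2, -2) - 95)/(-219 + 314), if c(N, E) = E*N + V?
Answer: -1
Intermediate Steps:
c(N, E) = 4 + E*N (c(N, E) = E*N + 4 = 4 + E*N)
(c(2, -2) - 95)/(-219 + 314) = ((4 - 2*2) - 95)/(-219 + 314) = ((4 - 4) - 95)/95 = (0 - 95)*(1/95) = -95*1/95 = -1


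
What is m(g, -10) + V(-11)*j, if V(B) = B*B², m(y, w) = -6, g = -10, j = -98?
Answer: 130432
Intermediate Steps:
V(B) = B³
m(g, -10) + V(-11)*j = -6 + (-11)³*(-98) = -6 - 1331*(-98) = -6 + 130438 = 130432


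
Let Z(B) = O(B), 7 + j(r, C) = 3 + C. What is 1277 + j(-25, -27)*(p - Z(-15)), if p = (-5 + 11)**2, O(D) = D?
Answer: -304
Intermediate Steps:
j(r, C) = -4 + C (j(r, C) = -7 + (3 + C) = -4 + C)
Z(B) = B
p = 36 (p = 6**2 = 36)
1277 + j(-25, -27)*(p - Z(-15)) = 1277 + (-4 - 27)*(36 - 1*(-15)) = 1277 - 31*(36 + 15) = 1277 - 31*51 = 1277 - 1581 = -304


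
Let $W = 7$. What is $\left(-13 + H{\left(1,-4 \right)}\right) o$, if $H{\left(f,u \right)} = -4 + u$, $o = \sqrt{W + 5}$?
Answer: $- 42 \sqrt{3} \approx -72.746$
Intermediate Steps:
$o = 2 \sqrt{3}$ ($o = \sqrt{7 + 5} = \sqrt{12} = 2 \sqrt{3} \approx 3.4641$)
$\left(-13 + H{\left(1,-4 \right)}\right) o = \left(-13 - 8\right) 2 \sqrt{3} = - 21 \cdot 2 \sqrt{3} = - 42 \sqrt{3}$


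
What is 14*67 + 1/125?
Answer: 117251/125 ≈ 938.01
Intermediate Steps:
14*67 + 1/125 = 938 + 1/125 = 117251/125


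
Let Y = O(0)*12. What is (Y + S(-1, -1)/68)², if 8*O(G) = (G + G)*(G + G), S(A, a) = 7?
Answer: 49/4624 ≈ 0.010597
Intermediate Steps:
O(G) = G²/2 (O(G) = ((G + G)*(G + G))/8 = ((2*G)*(2*G))/8 = (4*G²)/8 = G²/2)
Y = 0 (Y = ((½)*0²)*12 = ((½)*0)*12 = 0*12 = 0)
(Y + S(-1, -1)/68)² = (0 + 7/68)² = (7/68)² = 49/4624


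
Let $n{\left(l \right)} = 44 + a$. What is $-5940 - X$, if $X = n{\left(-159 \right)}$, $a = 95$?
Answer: $-6079$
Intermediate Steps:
$n{\left(l \right)} = 139$ ($n{\left(l \right)} = 44 + 95 = 139$)
$X = 139$
$-5940 - X = -5940 - 139 = -6079$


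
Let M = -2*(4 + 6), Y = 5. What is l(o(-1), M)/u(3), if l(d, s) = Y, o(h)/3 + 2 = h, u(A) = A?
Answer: 5/3 ≈ 1.6667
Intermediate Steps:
o(h) = -6 + 3*h
M = -20 (M = -2*10 = -20)
l(d, s) = 5
l(o(-1), M)/u(3) = 5/3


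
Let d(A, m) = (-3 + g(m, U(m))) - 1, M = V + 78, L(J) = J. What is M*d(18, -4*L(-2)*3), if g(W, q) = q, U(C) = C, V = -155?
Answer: -1540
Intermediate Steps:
M = -77 (M = -155 + 78 = -77)
d(A, m) = -4 + m (d(A, m) = (-3 + m) - 1 = -4 + m)
M*d(18, -4*L(-2)*3) = -77*(-4 - 4*(-2)*3) = -77*(-4 + 8*3) = -77*(-4 + 24) = -77*20 = -1540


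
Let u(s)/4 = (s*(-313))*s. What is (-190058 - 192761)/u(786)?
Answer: 382819/773480592 ≈ 0.00049493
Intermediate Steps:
u(s) = -1252*s² (u(s) = 4*((s*(-313))*s) = 4*((-313*s)*s) = 4*(-313*s²) = -1252*s²)
(-190058 - 192761)/u(786) = (-190058 - 192761)/((-1252*786²)) = -382819/((-1252*617796)) = -382819/(-773480592) = -382819*(-1/773480592) = 382819/773480592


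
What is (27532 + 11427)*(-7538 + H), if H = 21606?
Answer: 548075212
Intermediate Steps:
(27532 + 11427)*(-7538 + H) = (27532 + 11427)*(-7538 + 21606) = 38959*14068 = 548075212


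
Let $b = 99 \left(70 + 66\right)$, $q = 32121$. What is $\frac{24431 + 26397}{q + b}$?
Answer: $\frac{50828}{45585} \approx 1.115$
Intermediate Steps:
$b = 13464$ ($b = 99 \cdot 136 = 13464$)
$\frac{24431 + 26397}{q + b} = \frac{24431 + 26397}{32121 + 13464} = \frac{50828}{45585}$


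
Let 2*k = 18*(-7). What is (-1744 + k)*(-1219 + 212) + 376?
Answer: 1820025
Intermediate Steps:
k = -63 (k = (18*(-7))/2 = (1/2)*(-126) = -63)
(-1744 + k)*(-1219 + 212) + 376 = (-1744 - 63)*(-1219 + 212) + 376 = -1807*(-1007) + 376 = 1819649 + 376 = 1820025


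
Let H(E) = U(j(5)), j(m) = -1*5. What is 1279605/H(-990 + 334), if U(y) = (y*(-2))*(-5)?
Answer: -255921/10 ≈ -25592.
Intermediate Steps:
j(m) = -5
U(y) = 10*y (U(y) = -2*y*(-5) = 10*y)
H(E) = -50 (H(E) = 10*(-5) = -50)
1279605/H(-990 + 334) = 1279605/(-50) = 1279605*(-1/50) = -255921/10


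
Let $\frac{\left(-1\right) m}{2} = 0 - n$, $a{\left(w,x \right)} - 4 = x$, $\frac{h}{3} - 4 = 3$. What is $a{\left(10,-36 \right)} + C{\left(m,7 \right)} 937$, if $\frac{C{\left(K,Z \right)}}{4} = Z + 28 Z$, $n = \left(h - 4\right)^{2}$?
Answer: $760812$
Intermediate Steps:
$h = 21$ ($h = 12 + 3 \cdot 3 = 12 + 9 = 21$)
$n = 289$ ($n = \left(21 - 4\right)^{2} = 17^{2} = 289$)
$a{\left(w,x \right)} = 4 + x$
$m = 578$ ($m = - 2 \left(0 - 289\right) = \left(-2\right) \left(-289\right) = 578$)
$C{\left(K,Z \right)} = 116 Z$ ($C{\left(K,Z \right)} = 4 \left(Z + 28 Z\right) = 4 \cdot 29 Z = 116 Z$)
$a{\left(10,-36 \right)} + C{\left(m,7 \right)} 937 = \left(4 - 36\right) + 116 \cdot 7 \cdot 937 = -32 + 812 \cdot 937 = -32 + 760844 = 760812$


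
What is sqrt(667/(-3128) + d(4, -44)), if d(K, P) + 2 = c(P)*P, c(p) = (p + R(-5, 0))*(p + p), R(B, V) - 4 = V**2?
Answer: I*sqrt(716175354)/68 ≈ 393.55*I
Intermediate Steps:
R(B, V) = 4 + V**2
c(p) = 2*p*(4 + p) (c(p) = (p + (4 + 0**2))*(p + p) = (p + (4 + 0))*(2*p) = (p + 4)*(2*p) = (4 + p)*(2*p) = 2*p*(4 + p))
d(K, P) = -2 + 2*P**2*(4 + P) (d(K, P) = -2 + (2*P*(4 + P))*P = -2 + 2*P**2*(4 + P))
sqrt(667/(-3128) + d(4, -44)) = sqrt(667/(-3128) + (-2 + 2*(-44)**2*(4 - 44))) = sqrt(667*(-1/3128) + (-2 + 2*1936*(-40))) = sqrt(-29/136 + (-2 - 154880)) = sqrt(-29/136 - 154882) = sqrt(-21063981/136) = I*sqrt(716175354)/68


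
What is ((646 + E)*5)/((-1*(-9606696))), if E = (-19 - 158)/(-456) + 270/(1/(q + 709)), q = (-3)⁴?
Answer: 162599255/1460217792 ≈ 0.11135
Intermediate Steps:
q = 81
E = 32421659/152 (E = (-19 - 158)/(-456) + 270/(1/(81 + 709)) = -177*(-1/456) + 270/(1/790) = 59/152 + 270/(1/790) = 59/152 + 270*790 = 59/152 + 213300 = 32421659/152 ≈ 2.1330e+5)
((646 + E)*5)/((-1*(-9606696))) = ((646 + 32421659/152)*5)/((-1*(-9606696))) = ((32519851/152)*5)/9606696 = (162599255/152)*(1/9606696) = 162599255/1460217792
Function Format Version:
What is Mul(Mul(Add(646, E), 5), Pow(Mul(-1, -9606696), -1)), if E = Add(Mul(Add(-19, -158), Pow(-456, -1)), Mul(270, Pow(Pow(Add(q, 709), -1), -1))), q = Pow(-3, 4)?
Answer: Rational(162599255, 1460217792) ≈ 0.11135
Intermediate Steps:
q = 81
E = Rational(32421659, 152) (E = Add(Mul(Add(-19, -158), Pow(-456, -1)), Mul(270, Pow(Pow(Add(81, 709), -1), -1))) = Add(Mul(-177, Rational(-1, 456)), Mul(270, Pow(Pow(790, -1), -1))) = Add(Rational(59, 152), Mul(270, Pow(Rational(1, 790), -1))) = Add(Rational(59, 152), Mul(270, 790)) = Add(Rational(59, 152), 213300) = Rational(32421659, 152) ≈ 2.1330e+5)
Mul(Mul(Add(646, E), 5), Pow(Mul(-1, -9606696), -1)) = Mul(Mul(Add(646, Rational(32421659, 152)), 5), Pow(Mul(-1, -9606696), -1)) = Mul(Mul(Rational(32519851, 152), 5), Pow(9606696, -1)) = Mul(Rational(162599255, 152), Rational(1, 9606696)) = Rational(162599255, 1460217792)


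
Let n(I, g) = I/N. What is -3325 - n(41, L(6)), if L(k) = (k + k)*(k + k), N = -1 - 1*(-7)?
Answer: -19991/6 ≈ -3331.8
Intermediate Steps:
N = 6 (N = -1 + 7 = 6)
L(k) = 4*k² (L(k) = (2*k)*(2*k) = 4*k²)
n(I, g) = I/6
-3325 - n(41, L(6)) = -3325 - 41/6 = -19991/6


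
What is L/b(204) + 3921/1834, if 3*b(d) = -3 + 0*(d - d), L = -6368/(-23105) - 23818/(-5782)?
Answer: -39499028081/17500697410 ≈ -2.2570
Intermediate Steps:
L = 293567333/66796555 (L = -6368*(-1/23105) - 23818*(-1/5782) = 6368/23105 + 11909/2891 = 293567333/66796555 ≈ 4.3949)
b(d) = -1 (b(d) = (-3 + 0*(d - d))/3 = (-3 + 0*0)/3 = (-3 + 0)/3 = (1/3)*(-3) = -1)
L/b(204) + 3921/1834 = (293567333/66796555)/(-1) + 3921/1834 = (293567333/66796555)*(-1) + 3921*(1/1834) = -293567333/66796555 + 3921/1834 = -39499028081/17500697410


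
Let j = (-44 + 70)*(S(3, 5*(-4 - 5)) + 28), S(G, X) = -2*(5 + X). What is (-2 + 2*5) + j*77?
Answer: 216224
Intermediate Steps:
S(G, X) = -10 - 2*X
j = 2808 (j = (-44 + 70)*((-10 - 10*(-4 - 5)) + 28) = 26*((-10 - 10*(-9)) + 28) = 26*((-10 - 2*(-45)) + 28) = 26*((-10 + 90) + 28) = 26*(80 + 28) = 26*108 = 2808)
(-2 + 2*5) + j*77 = (-2 + 2*5) + 2808*77 = (-2 + 10) + 216216 = 8 + 216216 = 216224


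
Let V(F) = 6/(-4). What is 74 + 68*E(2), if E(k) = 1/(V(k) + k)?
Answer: 210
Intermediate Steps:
V(F) = -3/2 (V(F) = 6*(-1/4) = -3/2)
E(k) = 1/(-3/2 + k)
74 + 68*E(2) = 74 + 68*(2/(-3 + 2*2)) = 74 + 68*(2/(-3 + 4)) = 74 + 68*(2/1) = 74 + 68*(2*1) = 74 + 68*2 = 74 + 136 = 210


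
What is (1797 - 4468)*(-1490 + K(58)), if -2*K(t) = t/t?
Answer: 7962251/2 ≈ 3.9811e+6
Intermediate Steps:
K(t) = -½ (K(t) = -t/(2*t) = -½*1 = -½)
(1797 - 4468)*(-1490 + K(58)) = (1797 - 4468)*(-1490 - ½) = -2671*(-2981/2) = 7962251/2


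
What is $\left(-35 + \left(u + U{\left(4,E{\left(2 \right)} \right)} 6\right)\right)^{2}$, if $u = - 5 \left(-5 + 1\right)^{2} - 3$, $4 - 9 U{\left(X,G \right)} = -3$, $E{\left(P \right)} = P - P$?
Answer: $\frac{115600}{9} \approx 12844.0$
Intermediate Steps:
$E{\left(P \right)} = 0$
$U{\left(X,G \right)} = \frac{7}{9}$ ($U{\left(X,G \right)} = \frac{4}{9} - - \frac{1}{3} = \frac{4}{9} + \frac{1}{3} = \frac{7}{9}$)
$u = -83$ ($u = - 5 \left(-4\right)^{2} - 3 = \left(-5\right) 16 - 3 = -80 - 3 = -83$)
$\left(-35 + \left(u + U{\left(4,E{\left(2 \right)} \right)} 6\right)\right)^{2} = \left(-35 + \left(-83 + \frac{7}{9} \cdot 6\right)\right)^{2} = \left(-35 + \left(-83 + \frac{14}{3}\right)\right)^{2} = \left(-35 - \frac{235}{3}\right)^{2} = \left(- \frac{340}{3}\right)^{2} = \frac{115600}{9}$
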